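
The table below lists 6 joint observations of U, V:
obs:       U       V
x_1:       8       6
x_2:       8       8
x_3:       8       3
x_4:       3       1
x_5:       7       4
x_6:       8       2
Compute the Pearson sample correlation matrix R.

Step 1 — column means:
  mean(U) = (8 + 8 + 8 + 3 + 7 + 8) / 6 = 42/6 = 7
  mean(V) = (6 + 8 + 3 + 1 + 4 + 2) / 6 = 24/6 = 4

Step 2 — sample variances and covariances s[i,j] = (1/(n-1)) · Σ_k (x_{k,i} - mean_i) · (x_{k,j} - mean_j), with n-1 = 5:
  s[U,U] = ((1)·(1) + (1)·(1) + (1)·(1) + (-4)·(-4) + (0)·(0) + (1)·(1)) / 5 = 20/5 = 4
  s[U,V] = ((1)·(2) + (1)·(4) + (1)·(-1) + (-4)·(-3) + (0)·(0) + (1)·(-2)) / 5 = 15/5 = 3
  s[V,V] = ((2)·(2) + (4)·(4) + (-1)·(-1) + (-3)·(-3) + (0)·(0) + (-2)·(-2)) / 5 = 34/5 = 6.8
  Sample standard deviations s_i = √(s[i,i]):
  s(U) = √(4) = 2
  s(V) = √(6.8) = 2.6077

Step 3 — r_{ij} = s_{ij} / (s_i · s_j):
  r[U,U] = 1 (diagonal).
  r[U,V] = 3 / (2 · 2.6077) = 3 / 5.2154 = 0.5752
  r[V,V] = 1 (diagonal).

R is symmetric with unit diagonal. Assembling:

R = [[1, 0.5752],
 [0.5752, 1]]


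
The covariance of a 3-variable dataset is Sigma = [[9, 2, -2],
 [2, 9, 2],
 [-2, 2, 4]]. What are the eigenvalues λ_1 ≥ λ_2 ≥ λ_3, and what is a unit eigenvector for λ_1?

Step 1 — characteristic polynomial p(λ) = det(λI - Sigma) = λ³ - tr·λ² + c_1·λ - det, where tr = trace, c_1 = sum of the principal 2×2 minors, det = det(Sigma):
  tr = 9 + 9 + 4 = 22,
  c_1 = (9·9 - (2)²) + (9·4 - (-2)²) + (9·4 - (2)²) = 77 + 32 + 32 = 141,
  det = 9·(9·4 - (2)²) - (2)·((2)·4 - (2)·(-2)) + (-2)·((2)·(2) - 9·(-2)) = 9·(32) - (2)·(12) + (-2)·(22) = 220.
  So p(λ) = λ³ - 22λ² + 141λ - 220.
Step 2 — look for an integer root (rational root theorem: any rational root is an integer divisor of 220). Testing λ = 11:
  p(11) = 1331 - 2662 + 1551 - 220 = 0  ✓
  Dividing out (λ - 11): p(λ) = (λ - 11)(λ² - 11λ + 20).
Step 3 — remaining eigenvalues from the quadratic λ² - 11λ + 20 = 0:
  Δ = 11² - 4·20 = 121 - 80 = 41,  λ = (11 ± √41)/2 = (11 ± 6.4031)/2 ≈ 8.7016 or 2.2984.
  Sorted: λ_1 = 11,  λ_2 = 8.7016,  λ_3 = 2.2984  (check: sum = 22 = tr ✓).

Step 4 — unit eigenvector for λ_1 = 11: v spans the null space of (Sigma - λ_1 I), whose rows are
  r_1 = (-2, 2, -2),  r_2 = (2, -2, 2),  r_3 = (-2, 2, -7).
  v is orthogonal to every row, so take v ∝ r_1 × r_3 = ((2)·(-7) - (-2)·(2), (-2)·(-2) - (-2)·(-7), (-2)·(2) - (2)·(-2)) = (-10, -10, 0).
  Rescale (divide by 10; multiply by -1 so the first nonzero entry is positive): u = (1, 1, 0).
  ||u|| = √((1)² + (1)² + (0)²) = √(2) ≈ 1.4142,  v_1 = u/||u|| ≈ (0.7071, 0.7071, 0) (||v_1|| = 1).

λ_1 = 11,  λ_2 = 8.7016,  λ_3 = 2.2984;  v_1 ≈ (0.7071, 0.7071, 0)


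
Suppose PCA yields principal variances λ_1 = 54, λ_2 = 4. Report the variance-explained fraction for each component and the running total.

Step 1 — total variance = trace(Sigma) = Σ λ_i = 54 + 4 = 58.

Step 2 — fraction explained by component i = λ_i / Σ λ:
  PC1: 54/58 = 0.931
  PC2: 4/58 = 0.069

Step 3 — cumulative fraction after k components = (λ_1 + ... + λ_k) / Σ λ:
  k = 1: 54/58 = 0.931
  k = 2: (54 + 4)/58 = 58/58 = 1

Summary (fraction, with percent):

explained: PC1 0.931 (93.1%), PC2 0.069 (6.9%);  cumulative: 0.931, 1


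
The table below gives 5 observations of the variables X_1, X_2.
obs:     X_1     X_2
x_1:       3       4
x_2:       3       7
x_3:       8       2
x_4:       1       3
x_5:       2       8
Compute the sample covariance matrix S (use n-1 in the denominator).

Step 1 — column means:
  mean(X_1) = (3 + 3 + 8 + 1 + 2) / 5 = 17/5 = 3.4
  mean(X_2) = (4 + 7 + 2 + 3 + 8) / 5 = 24/5 = 4.8

Step 2 — sample covariance S[i,j] = (1/(n-1)) · Σ_k (x_{k,i} - mean_i) · (x_{k,j} - mean_j), with n-1 = 4.
  S[X_1,X_1] = ((-0.4)·(-0.4) + (-0.4)·(-0.4) + (4.6)·(4.6) + (-2.4)·(-2.4) + (-1.4)·(-1.4)) / 4 = 29.2/4 = 7.3
  S[X_1,X_2] = ((-0.4)·(-0.8) + (-0.4)·(2.2) + (4.6)·(-2.8) + (-2.4)·(-1.8) + (-1.4)·(3.2)) / 4 = -13.6/4 = -3.4
  S[X_2,X_2] = ((-0.8)·(-0.8) + (2.2)·(2.2) + (-2.8)·(-2.8) + (-1.8)·(-1.8) + (3.2)·(3.2)) / 4 = 26.8/4 = 6.7

S is symmetric (S[j,i] = S[i,j]). Assembling:

S = [[7.3, -3.4],
 [-3.4, 6.7]]


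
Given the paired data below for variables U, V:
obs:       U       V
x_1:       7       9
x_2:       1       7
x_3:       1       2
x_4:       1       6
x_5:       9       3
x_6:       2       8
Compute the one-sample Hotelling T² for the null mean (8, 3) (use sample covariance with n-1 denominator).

Step 1 — sample mean vector:
  mean(U) = (7 + 1 + 1 + 1 + 9 + 2) / 6 = 21/6 = 3.5
  mean(V) = (9 + 7 + 2 + 6 + 3 + 8) / 6 = 35/6 = 5.8333
  x̄ = (3.5, 5.8333),  deviation x̄ - mu_0 = (3.5, 5.8333) - (8, 3) = (-4.5, 2.8333).

Step 2 — sample covariance matrix, S[i,j] = (1/(n-1)) · Σ_k (x_{k,i} - mean_i) · (x_{k,j} - mean_j), divisor n-1 = 5:
  S[U,U] = ((3.5)·(3.5) + (-2.5)·(-2.5) + (-2.5)·(-2.5) + (-2.5)·(-2.5) + (5.5)·(5.5) + (-1.5)·(-1.5)) / 5 = 63.5/5 = 12.7
  S[U,V] = ((3.5)·(3.1667) + (-2.5)·(1.1667) + (-2.5)·(-3.8333) + (-2.5)·(0.1667) + (5.5)·(-2.8333) + (-1.5)·(2.1667)) / 5 = -1.5/5 = -0.3
  S[V,V] = ((3.1667)·(3.1667) + (1.1667)·(1.1667) + (-3.8333)·(-3.8333) + (0.1667)·(0.1667) + (-2.8333)·(-2.8333) + (2.1667)·(2.1667)) / 5 = 38.8333/5 = 7.7667
  S = [[12.7, -0.3],
 [-0.3, 7.7667]].

Step 3 — invert S. det(S) = 12.7·7.7667 - (-0.3)² = 98.5467.
  S^{-1} = (1/det) · [[d, -b], [-b, a]] = [[0.0788, 0.003],
 [0.003, 0.1289]].

Step 4 — quadratic form (x̄ - mu_0)^T · S^{-1} · (x̄ - mu_0):
  S^{-1} · (x̄ - mu_0) = (-0.346, 0.3514),
  (x̄ - mu_0)^T · [...] = (-4.5)·(-0.346) + (2.8333)·(0.3514) = 2.5529.

Step 5 — scale by n: T² = 6 · 2.5529 = 15.3173.

T² ≈ 15.3173


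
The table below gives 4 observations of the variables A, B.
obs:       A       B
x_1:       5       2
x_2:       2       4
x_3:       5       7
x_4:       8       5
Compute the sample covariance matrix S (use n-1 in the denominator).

Step 1 — column means:
  mean(A) = (5 + 2 + 5 + 8) / 4 = 20/4 = 5
  mean(B) = (2 + 4 + 7 + 5) / 4 = 18/4 = 4.5

Step 2 — sample covariance S[i,j] = (1/(n-1)) · Σ_k (x_{k,i} - mean_i) · (x_{k,j} - mean_j), with n-1 = 3.
  S[A,A] = ((0)·(0) + (-3)·(-3) + (0)·(0) + (3)·(3)) / 3 = 18/3 = 6
  S[A,B] = ((0)·(-2.5) + (-3)·(-0.5) + (0)·(2.5) + (3)·(0.5)) / 3 = 3/3 = 1
  S[B,B] = ((-2.5)·(-2.5) + (-0.5)·(-0.5) + (2.5)·(2.5) + (0.5)·(0.5)) / 3 = 13/3 = 4.3333

S is symmetric (S[j,i] = S[i,j]). Assembling:

S = [[6, 1],
 [1, 4.3333]]


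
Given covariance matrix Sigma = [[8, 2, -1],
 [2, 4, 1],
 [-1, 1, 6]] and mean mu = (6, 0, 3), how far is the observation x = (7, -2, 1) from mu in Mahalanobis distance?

Step 1 — centre the observation: (x - mu) = (1, -2, -2).

Step 2 — invert Sigma (cofactor / det for 3×3, or solve directly):
  Sigma^{-1} = [[0.1513, -0.0855, 0.0395],
 [-0.0855, 0.3092, -0.0658],
 [0.0395, -0.0658, 0.1842]].

Step 3 — form the quadratic (x - mu)^T · Sigma^{-1} · (x - mu):
  Sigma^{-1} · (x - mu) = (0.2434, -0.5724, -0.1974).
  (x - mu)^T · [Sigma^{-1} · (x - mu)] = (1)·(0.2434) + (-2)·(-0.5724) + (-2)·(-0.1974) = 1.7829.

Step 4 — take square root: d = √(1.7829) ≈ 1.3353.

d(x, mu) = √(1.7829) ≈ 1.3353


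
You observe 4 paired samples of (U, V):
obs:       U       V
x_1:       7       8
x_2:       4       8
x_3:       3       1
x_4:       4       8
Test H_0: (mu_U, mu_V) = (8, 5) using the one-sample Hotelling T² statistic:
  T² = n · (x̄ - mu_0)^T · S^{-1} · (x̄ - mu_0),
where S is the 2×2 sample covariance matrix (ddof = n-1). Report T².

Step 1 — sample mean vector:
  mean(U) = (7 + 4 + 3 + 4) / 4 = 18/4 = 4.5
  mean(V) = (8 + 8 + 1 + 8) / 4 = 25/4 = 6.25
  x̄ = (4.5, 6.25),  deviation x̄ - mu_0 = (4.5, 6.25) - (8, 5) = (-3.5, 1.25).

Step 2 — sample covariance matrix, S[i,j] = (1/(n-1)) · Σ_k (x_{k,i} - mean_i) · (x_{k,j} - mean_j), divisor n-1 = 3:
  S[U,U] = ((2.5)·(2.5) + (-0.5)·(-0.5) + (-1.5)·(-1.5) + (-0.5)·(-0.5)) / 3 = 9/3 = 3
  S[U,V] = ((2.5)·(1.75) + (-0.5)·(1.75) + (-1.5)·(-5.25) + (-0.5)·(1.75)) / 3 = 10.5/3 = 3.5
  S[V,V] = ((1.75)·(1.75) + (1.75)·(1.75) + (-5.25)·(-5.25) + (1.75)·(1.75)) / 3 = 36.75/3 = 12.25
  S = [[3, 3.5],
 [3.5, 12.25]].

Step 3 — invert S. det(S) = 3·12.25 - (3.5)² = 24.5.
  S^{-1} = (1/det) · [[d, -b], [-b, a]] = [[0.5, -0.1429],
 [-0.1429, 0.1224]].

Step 4 — quadratic form (x̄ - mu_0)^T · S^{-1} · (x̄ - mu_0):
  S^{-1} · (x̄ - mu_0) = (-1.9286, 0.6531),
  (x̄ - mu_0)^T · [...] = (-3.5)·(-1.9286) + (1.25)·(0.6531) = 7.5663.

Step 5 — scale by n: T² = 4 · 7.5663 = 30.2653.

T² ≈ 30.2653


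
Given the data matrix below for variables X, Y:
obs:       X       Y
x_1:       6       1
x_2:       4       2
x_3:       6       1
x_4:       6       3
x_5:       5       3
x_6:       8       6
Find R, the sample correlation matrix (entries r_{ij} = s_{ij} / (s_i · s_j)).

Step 1 — column means:
  mean(X) = (6 + 4 + 6 + 6 + 5 + 8) / 6 = 35/6 = 5.8333
  mean(Y) = (1 + 2 + 1 + 3 + 3 + 6) / 6 = 16/6 = 2.6667

Step 2 — sample variances and covariances s[i,j] = (1/(n-1)) · Σ_k (x_{k,i} - mean_i) · (x_{k,j} - mean_j), with n-1 = 5:
  s[X,X] = ((0.1667)·(0.1667) + (-1.8333)·(-1.8333) + (0.1667)·(0.1667) + (0.1667)·(0.1667) + (-0.8333)·(-0.8333) + (2.1667)·(2.1667)) / 5 = 8.8333/5 = 1.7667
  s[X,Y] = ((0.1667)·(-1.6667) + (-1.8333)·(-0.6667) + (0.1667)·(-1.6667) + (0.1667)·(0.3333) + (-0.8333)·(0.3333) + (2.1667)·(3.3333)) / 5 = 7.6667/5 = 1.5333
  s[Y,Y] = ((-1.6667)·(-1.6667) + (-0.6667)·(-0.6667) + (-1.6667)·(-1.6667) + (0.3333)·(0.3333) + (0.3333)·(0.3333) + (3.3333)·(3.3333)) / 5 = 17.3333/5 = 3.4667
  Sample standard deviations s_i = √(s[i,i]):
  s(X) = √(1.7667) = 1.3292
  s(Y) = √(3.4667) = 1.8619

Step 3 — r_{ij} = s_{ij} / (s_i · s_j):
  r[X,X] = 1 (diagonal).
  r[X,Y] = 1.5333 / (1.3292 · 1.8619) = 1.5333 / 2.4748 = 0.6196
  r[Y,Y] = 1 (diagonal).

R is symmetric with unit diagonal. Assembling:

R = [[1, 0.6196],
 [0.6196, 1]]


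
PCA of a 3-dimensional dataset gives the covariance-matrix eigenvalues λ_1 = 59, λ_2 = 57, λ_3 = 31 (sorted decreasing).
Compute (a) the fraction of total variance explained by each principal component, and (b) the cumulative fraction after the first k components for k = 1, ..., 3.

Step 1 — total variance = trace(Sigma) = Σ λ_i = 59 + 57 + 31 = 147.

Step 2 — fraction explained by component i = λ_i / Σ λ:
  PC1: 59/147 = 0.4014
  PC2: 57/147 = 0.3878
  PC3: 31/147 = 0.2109

Step 3 — cumulative fraction after k components = (λ_1 + ... + λ_k) / Σ λ:
  k = 1: 59/147 = 0.4014
  k = 2: (59 + 57)/147 = 116/147 = 0.7891
  k = 3: (59 + 57 + 31)/147 = 147/147 = 1

Summary (fraction, with percent):

explained: PC1 0.4014 (40.14%), PC2 0.3878 (38.78%), PC3 0.2109 (21.09%);  cumulative: 0.4014, 0.7891, 1


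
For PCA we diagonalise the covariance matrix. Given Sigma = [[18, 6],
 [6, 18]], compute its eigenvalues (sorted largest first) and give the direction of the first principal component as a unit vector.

Step 1 — characteristic polynomial of 2×2 Sigma:
  det(Sigma - λI) = λ² - trace · λ + det = 0.
  trace = 18 + 18 = 36, det = 18·18 - (6)² = 288.
Step 2 — discriminant:
  Δ = trace² - 4·det = 1296 - 1152 = 144.
Step 3 — eigenvalues:
  λ = (trace ± √Δ)/2 = (36 ± 12)/2,
  λ_1 = 24,  λ_2 = 12.

Step 4 — unit eigenvector for λ_1: solve (Sigma - λ_1 I)v = 0. First row:
  (18 - 24)·v_x + (6)·v_y = 0, i.e. (-6)·v_x + (6)·v_y = 0,
  so v ∝ (b, λ_1 - a) = (6, 6) = u.
  ||u|| = √((6)² + (6)²) = √(72) ≈ 8.4853,
  v_1 = u/||u|| ≈ (0.7071, 0.7071) (||v_1|| = 1).

λ_1 = 24,  λ_2 = 12;  v_1 ≈ (0.7071, 0.7071)


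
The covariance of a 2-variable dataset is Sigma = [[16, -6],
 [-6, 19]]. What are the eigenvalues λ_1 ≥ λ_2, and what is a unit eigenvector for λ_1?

Step 1 — characteristic polynomial of 2×2 Sigma:
  det(Sigma - λI) = λ² - trace · λ + det = 0.
  trace = 16 + 19 = 35, det = 16·19 - (-6)² = 268.
Step 2 — discriminant:
  Δ = trace² - 4·det = 1225 - 1072 = 153.
Step 3 — eigenvalues:
  λ = (trace ± √Δ)/2 = (35 ± 12.3693)/2,
  λ_1 = 23.6847,  λ_2 = 11.3153.

Step 4 — unit eigenvector for λ_1: solve (Sigma - λ_1 I)v = 0. First row:
  (16 - 23.6847)·v_x + (-6)·v_y = 0, i.e. (-7.6847)·v_x + (-6)·v_y = 0,
  so v ∝ (b, λ_1 - a) = (-6, 7.6847); multiply by -1 so the first entry is positive: u = (6, -7.6847).
  ||u|| = √((6)² + (-7.6847)²) = √(95.054) ≈ 9.7496,
  v_1 = u/||u|| ≈ (0.6154, -0.7882) (||v_1|| = 1).

λ_1 = 23.6847,  λ_2 = 11.3153;  v_1 ≈ (0.6154, -0.7882)


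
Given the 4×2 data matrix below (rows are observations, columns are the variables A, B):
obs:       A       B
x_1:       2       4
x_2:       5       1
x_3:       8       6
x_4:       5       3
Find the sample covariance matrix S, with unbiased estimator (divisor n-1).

Step 1 — column means:
  mean(A) = (2 + 5 + 8 + 5) / 4 = 20/4 = 5
  mean(B) = (4 + 1 + 6 + 3) / 4 = 14/4 = 3.5

Step 2 — sample covariance S[i,j] = (1/(n-1)) · Σ_k (x_{k,i} - mean_i) · (x_{k,j} - mean_j), with n-1 = 3.
  S[A,A] = ((-3)·(-3) + (0)·(0) + (3)·(3) + (0)·(0)) / 3 = 18/3 = 6
  S[A,B] = ((-3)·(0.5) + (0)·(-2.5) + (3)·(2.5) + (0)·(-0.5)) / 3 = 6/3 = 2
  S[B,B] = ((0.5)·(0.5) + (-2.5)·(-2.5) + (2.5)·(2.5) + (-0.5)·(-0.5)) / 3 = 13/3 = 4.3333

S is symmetric (S[j,i] = S[i,j]). Assembling:

S = [[6, 2],
 [2, 4.3333]]


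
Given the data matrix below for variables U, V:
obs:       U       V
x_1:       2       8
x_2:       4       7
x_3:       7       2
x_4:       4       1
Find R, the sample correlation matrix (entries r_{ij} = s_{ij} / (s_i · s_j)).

Step 1 — column means:
  mean(U) = (2 + 4 + 7 + 4) / 4 = 17/4 = 4.25
  mean(V) = (8 + 7 + 2 + 1) / 4 = 18/4 = 4.5

Step 2 — sample variances and covariances s[i,j] = (1/(n-1)) · Σ_k (x_{k,i} - mean_i) · (x_{k,j} - mean_j), with n-1 = 3:
  s[U,U] = ((-2.25)·(-2.25) + (-0.25)·(-0.25) + (2.75)·(2.75) + (-0.25)·(-0.25)) / 3 = 12.75/3 = 4.25
  s[U,V] = ((-2.25)·(3.5) + (-0.25)·(2.5) + (2.75)·(-2.5) + (-0.25)·(-3.5)) / 3 = -14.5/3 = -4.8333
  s[V,V] = ((3.5)·(3.5) + (2.5)·(2.5) + (-2.5)·(-2.5) + (-3.5)·(-3.5)) / 3 = 37/3 = 12.3333
  Sample standard deviations s_i = √(s[i,i]):
  s(U) = √(4.25) = 2.0616
  s(V) = √(12.3333) = 3.5119

Step 3 — r_{ij} = s_{ij} / (s_i · s_j):
  r[U,U] = 1 (diagonal).
  r[U,V] = -4.8333 / (2.0616 · 3.5119) = -4.8333 / 7.2399 = -0.6676
  r[V,V] = 1 (diagonal).

R is symmetric with unit diagonal. Assembling:

R = [[1, -0.6676],
 [-0.6676, 1]]


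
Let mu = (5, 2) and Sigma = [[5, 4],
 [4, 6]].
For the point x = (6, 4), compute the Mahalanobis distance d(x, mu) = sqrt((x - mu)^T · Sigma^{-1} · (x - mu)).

Step 1 — centre the observation: (x - mu) = (1, 2).

Step 2 — invert Sigma. det(Sigma) = 5·6 - (4)² = 14.
  Sigma^{-1} = (1/det) · [[d, -b], [-b, a]] = [[0.4286, -0.2857],
 [-0.2857, 0.3571]].

Step 3 — form the quadratic (x - mu)^T · Sigma^{-1} · (x - mu):
  Sigma^{-1} · (x - mu) = (-0.1429, 0.4286).
  (x - mu)^T · [Sigma^{-1} · (x - mu)] = (1)·(-0.1429) + (2)·(0.4286) = 0.7143.

Step 4 — take square root: d = √(0.7143) ≈ 0.8452.

d(x, mu) = √(0.7143) ≈ 0.8452


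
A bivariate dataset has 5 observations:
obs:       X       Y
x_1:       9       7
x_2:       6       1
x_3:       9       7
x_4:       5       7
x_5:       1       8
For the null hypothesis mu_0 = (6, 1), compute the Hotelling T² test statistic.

Step 1 — sample mean vector:
  mean(X) = (9 + 6 + 9 + 5 + 1) / 5 = 30/5 = 6
  mean(Y) = (7 + 1 + 7 + 7 + 8) / 5 = 30/5 = 6
  x̄ = (6, 6),  deviation x̄ - mu_0 = (6, 6) - (6, 1) = (0, 5).

Step 2 — sample covariance matrix, S[i,j] = (1/(n-1)) · Σ_k (x_{k,i} - mean_i) · (x_{k,j} - mean_j), divisor n-1 = 4:
  S[X,X] = ((3)·(3) + (0)·(0) + (3)·(3) + (-1)·(-1) + (-5)·(-5)) / 4 = 44/4 = 11
  S[X,Y] = ((3)·(1) + (0)·(-5) + (3)·(1) + (-1)·(1) + (-5)·(2)) / 4 = -5/4 = -1.25
  S[Y,Y] = ((1)·(1) + (-5)·(-5) + (1)·(1) + (1)·(1) + (2)·(2)) / 4 = 32/4 = 8
  S = [[11, -1.25],
 [-1.25, 8]].

Step 3 — invert S. det(S) = 11·8 - (-1.25)² = 86.4375.
  S^{-1} = (1/det) · [[d, -b], [-b, a]] = [[0.0926, 0.0145],
 [0.0145, 0.1273]].

Step 4 — quadratic form (x̄ - mu_0)^T · S^{-1} · (x̄ - mu_0):
  S^{-1} · (x̄ - mu_0) = (0.0723, 0.6363),
  (x̄ - mu_0)^T · [...] = (0)·(0.0723) + (5)·(0.6363) = 3.1815.

Step 5 — scale by n: T² = 5 · 3.1815 = 15.9074.

T² ≈ 15.9074


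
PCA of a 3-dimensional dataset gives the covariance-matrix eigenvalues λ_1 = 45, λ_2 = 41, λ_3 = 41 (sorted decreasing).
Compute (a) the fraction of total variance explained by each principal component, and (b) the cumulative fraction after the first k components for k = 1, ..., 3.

Step 1 — total variance = trace(Sigma) = Σ λ_i = 45 + 41 + 41 = 127.

Step 2 — fraction explained by component i = λ_i / Σ λ:
  PC1: 45/127 = 0.3543
  PC2: 41/127 = 0.3228
  PC3: 41/127 = 0.3228

Step 3 — cumulative fraction after k components = (λ_1 + ... + λ_k) / Σ λ:
  k = 1: 45/127 = 0.3543
  k = 2: (45 + 41)/127 = 86/127 = 0.6772
  k = 3: (45 + 41 + 41)/127 = 127/127 = 1

Summary (fraction, with percent):

explained: PC1 0.3543 (35.43%), PC2 0.3228 (32.28%), PC3 0.3228 (32.28%);  cumulative: 0.3543, 0.6772, 1


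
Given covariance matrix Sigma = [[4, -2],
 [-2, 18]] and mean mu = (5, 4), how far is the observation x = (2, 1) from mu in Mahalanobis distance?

Step 1 — centre the observation: (x - mu) = (-3, -3).

Step 2 — invert Sigma. det(Sigma) = 4·18 - (-2)² = 68.
  Sigma^{-1} = (1/det) · [[d, -b], [-b, a]] = [[0.2647, 0.0294],
 [0.0294, 0.0588]].

Step 3 — form the quadratic (x - mu)^T · Sigma^{-1} · (x - mu):
  Sigma^{-1} · (x - mu) = (-0.8824, -0.2647).
  (x - mu)^T · [Sigma^{-1} · (x - mu)] = (-3)·(-0.8824) + (-3)·(-0.2647) = 3.4412.

Step 4 — take square root: d = √(3.4412) ≈ 1.855.

d(x, mu) = √(3.4412) ≈ 1.855


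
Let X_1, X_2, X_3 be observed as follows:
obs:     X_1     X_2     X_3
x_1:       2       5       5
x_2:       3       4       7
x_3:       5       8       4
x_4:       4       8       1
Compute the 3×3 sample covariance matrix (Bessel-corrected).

Step 1 — column means:
  mean(X_1) = (2 + 3 + 5 + 4) / 4 = 14/4 = 3.5
  mean(X_2) = (5 + 4 + 8 + 8) / 4 = 25/4 = 6.25
  mean(X_3) = (5 + 7 + 4 + 1) / 4 = 17/4 = 4.25

Step 2 — sample covariance S[i,j] = (1/(n-1)) · Σ_k (x_{k,i} - mean_i) · (x_{k,j} - mean_j), with n-1 = 3.
  S[X_1,X_1] = ((-1.5)·(-1.5) + (-0.5)·(-0.5) + (1.5)·(1.5) + (0.5)·(0.5)) / 3 = 5/3 = 1.6667
  S[X_1,X_2] = ((-1.5)·(-1.25) + (-0.5)·(-2.25) + (1.5)·(1.75) + (0.5)·(1.75)) / 3 = 6.5/3 = 2.1667
  S[X_1,X_3] = ((-1.5)·(0.75) + (-0.5)·(2.75) + (1.5)·(-0.25) + (0.5)·(-3.25)) / 3 = -4.5/3 = -1.5
  S[X_2,X_2] = ((-1.25)·(-1.25) + (-2.25)·(-2.25) + (1.75)·(1.75) + (1.75)·(1.75)) / 3 = 12.75/3 = 4.25
  S[X_2,X_3] = ((-1.25)·(0.75) + (-2.25)·(2.75) + (1.75)·(-0.25) + (1.75)·(-3.25)) / 3 = -13.25/3 = -4.4167
  S[X_3,X_3] = ((0.75)·(0.75) + (2.75)·(2.75) + (-0.25)·(-0.25) + (-3.25)·(-3.25)) / 3 = 18.75/3 = 6.25

S is symmetric (S[j,i] = S[i,j]). Assembling:

S = [[1.6667, 2.1667, -1.5],
 [2.1667, 4.25, -4.4167],
 [-1.5, -4.4167, 6.25]]


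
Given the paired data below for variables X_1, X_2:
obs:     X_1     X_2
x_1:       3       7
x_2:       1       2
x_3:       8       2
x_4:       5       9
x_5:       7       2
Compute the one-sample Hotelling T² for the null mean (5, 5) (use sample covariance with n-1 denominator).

Step 1 — sample mean vector:
  mean(X_1) = (3 + 1 + 8 + 5 + 7) / 5 = 24/5 = 4.8
  mean(X_2) = (7 + 2 + 2 + 9 + 2) / 5 = 22/5 = 4.4
  x̄ = (4.8, 4.4),  deviation x̄ - mu_0 = (4.8, 4.4) - (5, 5) = (-0.2, -0.6).

Step 2 — sample covariance matrix, S[i,j] = (1/(n-1)) · Σ_k (x_{k,i} - mean_i) · (x_{k,j} - mean_j), divisor n-1 = 4:
  S[X_1,X_1] = ((-1.8)·(-1.8) + (-3.8)·(-3.8) + (3.2)·(3.2) + (0.2)·(0.2) + (2.2)·(2.2)) / 4 = 32.8/4 = 8.2
  S[X_1,X_2] = ((-1.8)·(2.6) + (-3.8)·(-2.4) + (3.2)·(-2.4) + (0.2)·(4.6) + (2.2)·(-2.4)) / 4 = -7.6/4 = -1.9
  S[X_2,X_2] = ((2.6)·(2.6) + (-2.4)·(-2.4) + (-2.4)·(-2.4) + (4.6)·(4.6) + (-2.4)·(-2.4)) / 4 = 45.2/4 = 11.3
  S = [[8.2, -1.9],
 [-1.9, 11.3]].

Step 3 — invert S. det(S) = 8.2·11.3 - (-1.9)² = 89.05.
  S^{-1} = (1/det) · [[d, -b], [-b, a]] = [[0.1269, 0.0213],
 [0.0213, 0.0921]].

Step 4 — quadratic form (x̄ - mu_0)^T · S^{-1} · (x̄ - mu_0):
  S^{-1} · (x̄ - mu_0) = (-0.0382, -0.0595),
  (x̄ - mu_0)^T · [...] = (-0.2)·(-0.0382) + (-0.6)·(-0.0595) = 0.0433.

Step 5 — scale by n: T² = 5 · 0.0433 = 0.2167.

T² ≈ 0.2167


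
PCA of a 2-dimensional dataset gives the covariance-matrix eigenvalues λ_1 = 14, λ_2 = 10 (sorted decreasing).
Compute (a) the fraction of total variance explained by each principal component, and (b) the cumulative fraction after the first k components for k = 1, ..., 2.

Step 1 — total variance = trace(Sigma) = Σ λ_i = 14 + 10 = 24.

Step 2 — fraction explained by component i = λ_i / Σ λ:
  PC1: 14/24 = 0.5833
  PC2: 10/24 = 0.4167

Step 3 — cumulative fraction after k components = (λ_1 + ... + λ_k) / Σ λ:
  k = 1: 14/24 = 0.5833
  k = 2: (14 + 10)/24 = 24/24 = 1

Summary (fraction, with percent):

explained: PC1 0.5833 (58.33%), PC2 0.4167 (41.67%);  cumulative: 0.5833, 1


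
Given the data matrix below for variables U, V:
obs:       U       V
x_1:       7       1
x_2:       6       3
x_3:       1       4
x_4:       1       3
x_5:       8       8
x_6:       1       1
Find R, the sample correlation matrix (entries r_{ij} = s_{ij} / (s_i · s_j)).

Step 1 — column means:
  mean(U) = (7 + 6 + 1 + 1 + 8 + 1) / 6 = 24/6 = 4
  mean(V) = (1 + 3 + 4 + 3 + 8 + 1) / 6 = 20/6 = 3.3333

Step 2 — sample variances and covariances s[i,j] = (1/(n-1)) · Σ_k (x_{k,i} - mean_i) · (x_{k,j} - mean_j), with n-1 = 5:
  s[U,U] = ((3)·(3) + (2)·(2) + (-3)·(-3) + (-3)·(-3) + (4)·(4) + (-3)·(-3)) / 5 = 56/5 = 11.2
  s[U,V] = ((3)·(-2.3333) + (2)·(-0.3333) + (-3)·(0.6667) + (-3)·(-0.3333) + (4)·(4.6667) + (-3)·(-2.3333)) / 5 = 17/5 = 3.4
  s[V,V] = ((-2.3333)·(-2.3333) + (-0.3333)·(-0.3333) + (0.6667)·(0.6667) + (-0.3333)·(-0.3333) + (4.6667)·(4.6667) + (-2.3333)·(-2.3333)) / 5 = 33.3333/5 = 6.6667
  Sample standard deviations s_i = √(s[i,i]):
  s(U) = √(11.2) = 3.3466
  s(V) = √(6.6667) = 2.582

Step 3 — r_{ij} = s_{ij} / (s_i · s_j):
  r[U,U] = 1 (diagonal).
  r[U,V] = 3.4 / (3.3466 · 2.582) = 3.4 / 8.641 = 0.3935
  r[V,V] = 1 (diagonal).

R is symmetric with unit diagonal. Assembling:

R = [[1, 0.3935],
 [0.3935, 1]]


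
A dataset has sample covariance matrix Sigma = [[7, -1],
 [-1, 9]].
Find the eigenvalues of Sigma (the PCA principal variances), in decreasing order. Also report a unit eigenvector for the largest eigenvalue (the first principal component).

Step 1 — characteristic polynomial of 2×2 Sigma:
  det(Sigma - λI) = λ² - trace · λ + det = 0.
  trace = 7 + 9 = 16, det = 7·9 - (-1)² = 62.
Step 2 — discriminant:
  Δ = trace² - 4·det = 256 - 248 = 8.
Step 3 — eigenvalues:
  λ = (trace ± √Δ)/2 = (16 ± 2.8284)/2,
  λ_1 = 9.4142,  λ_2 = 6.5858.

Step 4 — unit eigenvector for λ_1: solve (Sigma - λ_1 I)v = 0. First row:
  (7 - 9.4142)·v_x + (-1)·v_y = 0, i.e. (-2.4142)·v_x + (-1)·v_y = 0,
  so v ∝ (b, λ_1 - a) = (-1, 2.4142); multiply by -1 so the first entry is positive: u = (1, -2.4142).
  ||u|| = √((1)² + (-2.4142)²) = √(6.8284) ≈ 2.6131,
  v_1 = u/||u|| ≈ (0.3827, -0.9239) (||v_1|| = 1).

λ_1 = 9.4142,  λ_2 = 6.5858;  v_1 ≈ (0.3827, -0.9239)


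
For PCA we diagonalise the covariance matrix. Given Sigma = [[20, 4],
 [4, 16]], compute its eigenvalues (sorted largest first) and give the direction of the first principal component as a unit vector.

Step 1 — characteristic polynomial of 2×2 Sigma:
  det(Sigma - λI) = λ² - trace · λ + det = 0.
  trace = 20 + 16 = 36, det = 20·16 - (4)² = 304.
Step 2 — discriminant:
  Δ = trace² - 4·det = 1296 - 1216 = 80.
Step 3 — eigenvalues:
  λ = (trace ± √Δ)/2 = (36 ± 8.9443)/2,
  λ_1 = 22.4721,  λ_2 = 13.5279.

Step 4 — unit eigenvector for λ_1: solve (Sigma - λ_1 I)v = 0. First row:
  (20 - 22.4721)·v_x + (4)·v_y = 0, i.e. (-2.4721)·v_x + (4)·v_y = 0,
  so v ∝ (b, λ_1 - a) = (4, 2.4721) = u.
  ||u|| = √((4)² + (2.4721)²) = √(22.1115) ≈ 4.7023,
  v_1 = u/||u|| ≈ (0.8507, 0.5257) (||v_1|| = 1).

λ_1 = 22.4721,  λ_2 = 13.5279;  v_1 ≈ (0.8507, 0.5257)


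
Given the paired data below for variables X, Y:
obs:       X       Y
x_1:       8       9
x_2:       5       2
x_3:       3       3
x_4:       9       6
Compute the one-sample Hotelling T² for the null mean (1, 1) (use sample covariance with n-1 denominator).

Step 1 — sample mean vector:
  mean(X) = (8 + 5 + 3 + 9) / 4 = 25/4 = 6.25
  mean(Y) = (9 + 2 + 3 + 6) / 4 = 20/4 = 5
  x̄ = (6.25, 5),  deviation x̄ - mu_0 = (6.25, 5) - (1, 1) = (5.25, 4).

Step 2 — sample covariance matrix, S[i,j] = (1/(n-1)) · Σ_k (x_{k,i} - mean_i) · (x_{k,j} - mean_j), divisor n-1 = 3:
  S[X,X] = ((1.75)·(1.75) + (-1.25)·(-1.25) + (-3.25)·(-3.25) + (2.75)·(2.75)) / 3 = 22.75/3 = 7.5833
  S[X,Y] = ((1.75)·(4) + (-1.25)·(-3) + (-3.25)·(-2) + (2.75)·(1)) / 3 = 20/3 = 6.6667
  S[Y,Y] = ((4)·(4) + (-3)·(-3) + (-2)·(-2) + (1)·(1)) / 3 = 30/3 = 10
  S = [[7.5833, 6.6667],
 [6.6667, 10]].

Step 3 — invert S. det(S) = 7.5833·10 - (6.6667)² = 31.3889.
  S^{-1} = (1/det) · [[d, -b], [-b, a]] = [[0.3186, -0.2124],
 [-0.2124, 0.2416]].

Step 4 — quadratic form (x̄ - mu_0)^T · S^{-1} · (x̄ - mu_0):
  S^{-1} · (x̄ - mu_0) = (0.823, -0.1487),
  (x̄ - mu_0)^T · [...] = (5.25)·(0.823) + (4)·(-0.1487) = 3.7261.

Step 5 — scale by n: T² = 4 · 3.7261 = 14.9044.

T² ≈ 14.9044


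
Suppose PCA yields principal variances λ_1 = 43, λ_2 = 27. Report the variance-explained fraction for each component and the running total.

Step 1 — total variance = trace(Sigma) = Σ λ_i = 43 + 27 = 70.

Step 2 — fraction explained by component i = λ_i / Σ λ:
  PC1: 43/70 = 0.6143
  PC2: 27/70 = 0.3857

Step 3 — cumulative fraction after k components = (λ_1 + ... + λ_k) / Σ λ:
  k = 1: 43/70 = 0.6143
  k = 2: (43 + 27)/70 = 70/70 = 1

Summary (fraction, with percent):

explained: PC1 0.6143 (61.43%), PC2 0.3857 (38.57%);  cumulative: 0.6143, 1


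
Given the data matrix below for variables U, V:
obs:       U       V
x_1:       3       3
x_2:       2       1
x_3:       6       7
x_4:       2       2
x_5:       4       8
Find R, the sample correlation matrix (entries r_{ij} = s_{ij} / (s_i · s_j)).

Step 1 — column means:
  mean(U) = (3 + 2 + 6 + 2 + 4) / 5 = 17/5 = 3.4
  mean(V) = (3 + 1 + 7 + 2 + 8) / 5 = 21/5 = 4.2

Step 2 — sample variances and covariances s[i,j] = (1/(n-1)) · Σ_k (x_{k,i} - mean_i) · (x_{k,j} - mean_j), with n-1 = 4:
  s[U,U] = ((-0.4)·(-0.4) + (-1.4)·(-1.4) + (2.6)·(2.6) + (-1.4)·(-1.4) + (0.6)·(0.6)) / 4 = 11.2/4 = 2.8
  s[U,V] = ((-0.4)·(-1.2) + (-1.4)·(-3.2) + (2.6)·(2.8) + (-1.4)·(-2.2) + (0.6)·(3.8)) / 4 = 17.6/4 = 4.4
  s[V,V] = ((-1.2)·(-1.2) + (-3.2)·(-3.2) + (2.8)·(2.8) + (-2.2)·(-2.2) + (3.8)·(3.8)) / 4 = 38.8/4 = 9.7
  Sample standard deviations s_i = √(s[i,i]):
  s(U) = √(2.8) = 1.6733
  s(V) = √(9.7) = 3.1145

Step 3 — r_{ij} = s_{ij} / (s_i · s_j):
  r[U,U] = 1 (diagonal).
  r[U,V] = 4.4 / (1.6733 · 3.1145) = 4.4 / 5.2115 = 0.8443
  r[V,V] = 1 (diagonal).

R is symmetric with unit diagonal. Assembling:

R = [[1, 0.8443],
 [0.8443, 1]]


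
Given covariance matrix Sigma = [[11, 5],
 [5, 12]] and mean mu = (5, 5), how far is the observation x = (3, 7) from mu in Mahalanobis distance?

Step 1 — centre the observation: (x - mu) = (-2, 2).

Step 2 — invert Sigma. det(Sigma) = 11·12 - (5)² = 107.
  Sigma^{-1} = (1/det) · [[d, -b], [-b, a]] = [[0.1121, -0.0467],
 [-0.0467, 0.1028]].

Step 3 — form the quadratic (x - mu)^T · Sigma^{-1} · (x - mu):
  Sigma^{-1} · (x - mu) = (-0.3178, 0.2991).
  (x - mu)^T · [Sigma^{-1} · (x - mu)] = (-2)·(-0.3178) + (2)·(0.2991) = 1.2336.

Step 4 — take square root: d = √(1.2336) ≈ 1.1107.

d(x, mu) = √(1.2336) ≈ 1.1107


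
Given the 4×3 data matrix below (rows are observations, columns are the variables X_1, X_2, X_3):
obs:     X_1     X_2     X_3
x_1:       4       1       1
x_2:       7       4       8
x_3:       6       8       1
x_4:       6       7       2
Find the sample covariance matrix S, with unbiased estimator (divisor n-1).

Step 1 — column means:
  mean(X_1) = (4 + 7 + 6 + 6) / 4 = 23/4 = 5.75
  mean(X_2) = (1 + 4 + 8 + 7) / 4 = 20/4 = 5
  mean(X_3) = (1 + 8 + 1 + 2) / 4 = 12/4 = 3

Step 2 — sample covariance S[i,j] = (1/(n-1)) · Σ_k (x_{k,i} - mean_i) · (x_{k,j} - mean_j), with n-1 = 3.
  S[X_1,X_1] = ((-1.75)·(-1.75) + (1.25)·(1.25) + (0.25)·(0.25) + (0.25)·(0.25)) / 3 = 4.75/3 = 1.5833
  S[X_1,X_2] = ((-1.75)·(-4) + (1.25)·(-1) + (0.25)·(3) + (0.25)·(2)) / 3 = 7/3 = 2.3333
  S[X_1,X_3] = ((-1.75)·(-2) + (1.25)·(5) + (0.25)·(-2) + (0.25)·(-1)) / 3 = 9/3 = 3
  S[X_2,X_2] = ((-4)·(-4) + (-1)·(-1) + (3)·(3) + (2)·(2)) / 3 = 30/3 = 10
  S[X_2,X_3] = ((-4)·(-2) + (-1)·(5) + (3)·(-2) + (2)·(-1)) / 3 = -5/3 = -1.6667
  S[X_3,X_3] = ((-2)·(-2) + (5)·(5) + (-2)·(-2) + (-1)·(-1)) / 3 = 34/3 = 11.3333

S is symmetric (S[j,i] = S[i,j]). Assembling:

S = [[1.5833, 2.3333, 3],
 [2.3333, 10, -1.6667],
 [3, -1.6667, 11.3333]]


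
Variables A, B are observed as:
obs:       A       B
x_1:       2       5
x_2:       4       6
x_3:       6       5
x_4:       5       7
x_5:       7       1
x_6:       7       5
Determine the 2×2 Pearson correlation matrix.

Step 1 — column means:
  mean(A) = (2 + 4 + 6 + 5 + 7 + 7) / 6 = 31/6 = 5.1667
  mean(B) = (5 + 6 + 5 + 7 + 1 + 5) / 6 = 29/6 = 4.8333

Step 2 — sample variances and covariances s[i,j] = (1/(n-1)) · Σ_k (x_{k,i} - mean_i) · (x_{k,j} - mean_j), with n-1 = 5:
  s[A,A] = ((-3.1667)·(-3.1667) + (-1.1667)·(-1.1667) + (0.8333)·(0.8333) + (-0.1667)·(-0.1667) + (1.8333)·(1.8333) + (1.8333)·(1.8333)) / 5 = 18.8333/5 = 3.7667
  s[A,B] = ((-3.1667)·(0.1667) + (-1.1667)·(1.1667) + (0.8333)·(0.1667) + (-0.1667)·(2.1667) + (1.8333)·(-3.8333) + (1.8333)·(0.1667)) / 5 = -8.8333/5 = -1.7667
  s[B,B] = ((0.1667)·(0.1667) + (1.1667)·(1.1667) + (0.1667)·(0.1667) + (2.1667)·(2.1667) + (-3.8333)·(-3.8333) + (0.1667)·(0.1667)) / 5 = 20.8333/5 = 4.1667
  Sample standard deviations s_i = √(s[i,i]):
  s(A) = √(3.7667) = 1.9408
  s(B) = √(4.1667) = 2.0412

Step 3 — r_{ij} = s_{ij} / (s_i · s_j):
  r[A,A] = 1 (diagonal).
  r[A,B] = -1.7667 / (1.9408 · 2.0412) = -1.7667 / 3.9616 = -0.4459
  r[B,B] = 1 (diagonal).

R is symmetric with unit diagonal. Assembling:

R = [[1, -0.4459],
 [-0.4459, 1]]


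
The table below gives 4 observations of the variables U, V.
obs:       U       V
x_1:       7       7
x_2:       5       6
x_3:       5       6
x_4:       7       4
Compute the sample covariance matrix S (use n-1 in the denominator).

Step 1 — column means:
  mean(U) = (7 + 5 + 5 + 7) / 4 = 24/4 = 6
  mean(V) = (7 + 6 + 6 + 4) / 4 = 23/4 = 5.75

Step 2 — sample covariance S[i,j] = (1/(n-1)) · Σ_k (x_{k,i} - mean_i) · (x_{k,j} - mean_j), with n-1 = 3.
  S[U,U] = ((1)·(1) + (-1)·(-1) + (-1)·(-1) + (1)·(1)) / 3 = 4/3 = 1.3333
  S[U,V] = ((1)·(1.25) + (-1)·(0.25) + (-1)·(0.25) + (1)·(-1.75)) / 3 = -1/3 = -0.3333
  S[V,V] = ((1.25)·(1.25) + (0.25)·(0.25) + (0.25)·(0.25) + (-1.75)·(-1.75)) / 3 = 4.75/3 = 1.5833

S is symmetric (S[j,i] = S[i,j]). Assembling:

S = [[1.3333, -0.3333],
 [-0.3333, 1.5833]]


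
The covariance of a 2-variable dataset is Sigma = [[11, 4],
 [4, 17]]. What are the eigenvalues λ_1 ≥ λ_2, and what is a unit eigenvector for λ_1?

Step 1 — characteristic polynomial of 2×2 Sigma:
  det(Sigma - λI) = λ² - trace · λ + det = 0.
  trace = 11 + 17 = 28, det = 11·17 - (4)² = 171.
Step 2 — discriminant:
  Δ = trace² - 4·det = 784 - 684 = 100.
Step 3 — eigenvalues:
  λ = (trace ± √Δ)/2 = (28 ± 10)/2,
  λ_1 = 19,  λ_2 = 9.

Step 4 — unit eigenvector for λ_1: solve (Sigma - λ_1 I)v = 0. First row:
  (11 - 19)·v_x + (4)·v_y = 0, i.e. (-8)·v_x + (4)·v_y = 0,
  so v ∝ (b, λ_1 - a) = (4, 8) = u.
  ||u|| = √((4)² + (8)²) = √(80) ≈ 8.9443,
  v_1 = u/||u|| ≈ (0.4472, 0.8944) (||v_1|| = 1).

λ_1 = 19,  λ_2 = 9;  v_1 ≈ (0.4472, 0.8944)


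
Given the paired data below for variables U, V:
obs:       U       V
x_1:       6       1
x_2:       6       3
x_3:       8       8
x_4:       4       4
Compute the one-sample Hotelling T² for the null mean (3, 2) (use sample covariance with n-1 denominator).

Step 1 — sample mean vector:
  mean(U) = (6 + 6 + 8 + 4) / 4 = 24/4 = 6
  mean(V) = (1 + 3 + 8 + 4) / 4 = 16/4 = 4
  x̄ = (6, 4),  deviation x̄ - mu_0 = (6, 4) - (3, 2) = (3, 2).

Step 2 — sample covariance matrix, S[i,j] = (1/(n-1)) · Σ_k (x_{k,i} - mean_i) · (x_{k,j} - mean_j), divisor n-1 = 3:
  S[U,U] = ((0)·(0) + (0)·(0) + (2)·(2) + (-2)·(-2)) / 3 = 8/3 = 2.6667
  S[U,V] = ((0)·(-3) + (0)·(-1) + (2)·(4) + (-2)·(0)) / 3 = 8/3 = 2.6667
  S[V,V] = ((-3)·(-3) + (-1)·(-1) + (4)·(4) + (0)·(0)) / 3 = 26/3 = 8.6667
  S = [[2.6667, 2.6667],
 [2.6667, 8.6667]].

Step 3 — invert S. det(S) = 2.6667·8.6667 - (2.6667)² = 16.
  S^{-1} = (1/det) · [[d, -b], [-b, a]] = [[0.5417, -0.1667],
 [-0.1667, 0.1667]].

Step 4 — quadratic form (x̄ - mu_0)^T · S^{-1} · (x̄ - mu_0):
  S^{-1} · (x̄ - mu_0) = (1.2917, -0.1667),
  (x̄ - mu_0)^T · [...] = (3)·(1.2917) + (2)·(-0.1667) = 3.5417.

Step 5 — scale by n: T² = 4 · 3.5417 = 14.1667.

T² ≈ 14.1667


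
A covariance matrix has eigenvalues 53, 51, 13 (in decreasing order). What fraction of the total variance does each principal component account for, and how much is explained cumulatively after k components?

Step 1 — total variance = trace(Sigma) = Σ λ_i = 53 + 51 + 13 = 117.

Step 2 — fraction explained by component i = λ_i / Σ λ:
  PC1: 53/117 = 0.453
  PC2: 51/117 = 0.4359
  PC3: 13/117 = 0.1111

Step 3 — cumulative fraction after k components = (λ_1 + ... + λ_k) / Σ λ:
  k = 1: 53/117 = 0.453
  k = 2: (53 + 51)/117 = 104/117 = 0.8889
  k = 3: (53 + 51 + 13)/117 = 117/117 = 1

Summary (fraction, with percent):

explained: PC1 0.453 (45.3%), PC2 0.4359 (43.59%), PC3 0.1111 (11.11%);  cumulative: 0.453, 0.8889, 1


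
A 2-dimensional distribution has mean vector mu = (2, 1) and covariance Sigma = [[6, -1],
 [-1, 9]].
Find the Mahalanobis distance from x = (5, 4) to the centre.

Step 1 — centre the observation: (x - mu) = (3, 3).

Step 2 — invert Sigma. det(Sigma) = 6·9 - (-1)² = 53.
  Sigma^{-1} = (1/det) · [[d, -b], [-b, a]] = [[0.1698, 0.0189],
 [0.0189, 0.1132]].

Step 3 — form the quadratic (x - mu)^T · Sigma^{-1} · (x - mu):
  Sigma^{-1} · (x - mu) = (0.566, 0.3962).
  (x - mu)^T · [Sigma^{-1} · (x - mu)] = (3)·(0.566) + (3)·(0.3962) = 2.8868.

Step 4 — take square root: d = √(2.8868) ≈ 1.6991.

d(x, mu) = √(2.8868) ≈ 1.6991


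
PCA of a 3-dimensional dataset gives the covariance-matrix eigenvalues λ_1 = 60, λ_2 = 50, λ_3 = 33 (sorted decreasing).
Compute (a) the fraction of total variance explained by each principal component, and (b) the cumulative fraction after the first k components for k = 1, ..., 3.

Step 1 — total variance = trace(Sigma) = Σ λ_i = 60 + 50 + 33 = 143.

Step 2 — fraction explained by component i = λ_i / Σ λ:
  PC1: 60/143 = 0.4196
  PC2: 50/143 = 0.3497
  PC3: 33/143 = 0.2308

Step 3 — cumulative fraction after k components = (λ_1 + ... + λ_k) / Σ λ:
  k = 1: 60/143 = 0.4196
  k = 2: (60 + 50)/143 = 110/143 = 0.7692
  k = 3: (60 + 50 + 33)/143 = 143/143 = 1

Summary (fraction, with percent):

explained: PC1 0.4196 (41.96%), PC2 0.3497 (34.97%), PC3 0.2308 (23.08%);  cumulative: 0.4196, 0.7692, 1


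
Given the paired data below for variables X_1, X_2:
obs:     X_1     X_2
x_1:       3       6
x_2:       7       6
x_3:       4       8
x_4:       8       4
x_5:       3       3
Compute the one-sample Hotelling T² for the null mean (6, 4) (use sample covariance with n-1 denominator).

Step 1 — sample mean vector:
  mean(X_1) = (3 + 7 + 4 + 8 + 3) / 5 = 25/5 = 5
  mean(X_2) = (6 + 6 + 8 + 4 + 3) / 5 = 27/5 = 5.4
  x̄ = (5, 5.4),  deviation x̄ - mu_0 = (5, 5.4) - (6, 4) = (-1, 1.4).

Step 2 — sample covariance matrix, S[i,j] = (1/(n-1)) · Σ_k (x_{k,i} - mean_i) · (x_{k,j} - mean_j), divisor n-1 = 4:
  S[X_1,X_1] = ((-2)·(-2) + (2)·(2) + (-1)·(-1) + (3)·(3) + (-2)·(-2)) / 4 = 22/4 = 5.5
  S[X_1,X_2] = ((-2)·(0.6) + (2)·(0.6) + (-1)·(2.6) + (3)·(-1.4) + (-2)·(-2.4)) / 4 = -2/4 = -0.5
  S[X_2,X_2] = ((0.6)·(0.6) + (0.6)·(0.6) + (2.6)·(2.6) + (-1.4)·(-1.4) + (-2.4)·(-2.4)) / 4 = 15.2/4 = 3.8
  S = [[5.5, -0.5],
 [-0.5, 3.8]].

Step 3 — invert S. det(S) = 5.5·3.8 - (-0.5)² = 20.65.
  S^{-1} = (1/det) · [[d, -b], [-b, a]] = [[0.184, 0.0242],
 [0.0242, 0.2663]].

Step 4 — quadratic form (x̄ - mu_0)^T · S^{-1} · (x̄ - mu_0):
  S^{-1} · (x̄ - mu_0) = (-0.1501, 0.3487),
  (x̄ - mu_0)^T · [...] = (-1)·(-0.1501) + (1.4)·(0.3487) = 0.6383.

Step 5 — scale by n: T² = 5 · 0.6383 = 3.1913.

T² ≈ 3.1913


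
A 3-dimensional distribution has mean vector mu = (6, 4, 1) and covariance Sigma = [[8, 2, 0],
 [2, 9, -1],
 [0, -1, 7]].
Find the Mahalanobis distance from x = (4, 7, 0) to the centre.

Step 1 — centre the observation: (x - mu) = (-2, 3, -1).

Step 2 — invert Sigma (cofactor / det for 3×3, or solve directly):
  Sigma^{-1} = [[0.1325, -0.0299, -0.0043],
 [-0.0299, 0.1197, 0.0171],
 [-0.0043, 0.0171, 0.1453]].

Step 3 — form the quadratic (x - mu)^T · Sigma^{-1} · (x - mu):
  Sigma^{-1} · (x - mu) = (-0.3504, 0.4017, -0.0855).
  (x - mu)^T · [Sigma^{-1} · (x - mu)] = (-2)·(-0.3504) + (3)·(0.4017) + (-1)·(-0.0855) = 1.9915.

Step 4 — take square root: d = √(1.9915) ≈ 1.4112.

d(x, mu) = √(1.9915) ≈ 1.4112


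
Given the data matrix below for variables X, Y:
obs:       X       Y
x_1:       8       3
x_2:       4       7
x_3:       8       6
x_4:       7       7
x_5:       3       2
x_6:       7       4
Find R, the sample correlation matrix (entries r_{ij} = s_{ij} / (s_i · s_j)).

Step 1 — column means:
  mean(X) = (8 + 4 + 8 + 7 + 3 + 7) / 6 = 37/6 = 6.1667
  mean(Y) = (3 + 7 + 6 + 7 + 2 + 4) / 6 = 29/6 = 4.8333

Step 2 — sample variances and covariances s[i,j] = (1/(n-1)) · Σ_k (x_{k,i} - mean_i) · (x_{k,j} - mean_j), with n-1 = 5:
  s[X,X] = ((1.8333)·(1.8333) + (-2.1667)·(-2.1667) + (1.8333)·(1.8333) + (0.8333)·(0.8333) + (-3.1667)·(-3.1667) + (0.8333)·(0.8333)) / 5 = 22.8333/5 = 4.5667
  s[X,Y] = ((1.8333)·(-1.8333) + (-2.1667)·(2.1667) + (1.8333)·(1.1667) + (0.8333)·(2.1667) + (-3.1667)·(-2.8333) + (0.8333)·(-0.8333)) / 5 = 4.1667/5 = 0.8333
  s[Y,Y] = ((-1.8333)·(-1.8333) + (2.1667)·(2.1667) + (1.1667)·(1.1667) + (2.1667)·(2.1667) + (-2.8333)·(-2.8333) + (-0.8333)·(-0.8333)) / 5 = 22.8333/5 = 4.5667
  Sample standard deviations s_i = √(s[i,i]):
  s(X) = √(4.5667) = 2.137
  s(Y) = √(4.5667) = 2.137

Step 3 — r_{ij} = s_{ij} / (s_i · s_j):
  r[X,X] = 1 (diagonal).
  r[X,Y] = 0.8333 / (2.137 · 2.137) = 0.8333 / 4.5667 = 0.1825
  r[Y,Y] = 1 (diagonal).

R is symmetric with unit diagonal. Assembling:

R = [[1, 0.1825],
 [0.1825, 1]]


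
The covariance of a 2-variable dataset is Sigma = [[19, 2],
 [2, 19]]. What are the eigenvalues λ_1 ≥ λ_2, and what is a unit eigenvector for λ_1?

Step 1 — characteristic polynomial of 2×2 Sigma:
  det(Sigma - λI) = λ² - trace · λ + det = 0.
  trace = 19 + 19 = 38, det = 19·19 - (2)² = 357.
Step 2 — discriminant:
  Δ = trace² - 4·det = 1444 - 1428 = 16.
Step 3 — eigenvalues:
  λ = (trace ± √Δ)/2 = (38 ± 4)/2,
  λ_1 = 21,  λ_2 = 17.

Step 4 — unit eigenvector for λ_1: solve (Sigma - λ_1 I)v = 0. First row:
  (19 - 21)·v_x + (2)·v_y = 0, i.e. (-2)·v_x + (2)·v_y = 0,
  so v ∝ (b, λ_1 - a) = (2, 2) = u.
  ||u|| = √((2)² + (2)²) = √(8) ≈ 2.8284,
  v_1 = u/||u|| ≈ (0.7071, 0.7071) (||v_1|| = 1).

λ_1 = 21,  λ_2 = 17;  v_1 ≈ (0.7071, 0.7071)
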